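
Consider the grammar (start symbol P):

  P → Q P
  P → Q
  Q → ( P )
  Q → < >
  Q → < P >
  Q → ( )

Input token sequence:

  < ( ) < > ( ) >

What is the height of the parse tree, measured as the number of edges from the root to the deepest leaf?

6

[P [Q < [P [Q ( )] [P [Q < >] [P [Q ( )]]]] >]]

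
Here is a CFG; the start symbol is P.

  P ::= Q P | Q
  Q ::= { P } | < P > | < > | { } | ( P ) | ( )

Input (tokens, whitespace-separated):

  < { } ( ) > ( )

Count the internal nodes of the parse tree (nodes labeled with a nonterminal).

[P [Q < [P [Q { }] [P [Q ( )]]] >] [P [Q ( )]]]

8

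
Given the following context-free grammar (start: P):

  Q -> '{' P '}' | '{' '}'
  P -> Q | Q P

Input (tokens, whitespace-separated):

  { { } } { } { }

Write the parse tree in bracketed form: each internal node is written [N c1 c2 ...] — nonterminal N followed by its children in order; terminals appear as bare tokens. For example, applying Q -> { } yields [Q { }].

[P [Q { [P [Q { }]] }] [P [Q { }] [P [Q { }]]]]

P
Q P
{ P } P
{ Q } P
{ { } } P
{ { } } Q P
{ { } } { } P
{ { } } { } Q
{ { } } { } { }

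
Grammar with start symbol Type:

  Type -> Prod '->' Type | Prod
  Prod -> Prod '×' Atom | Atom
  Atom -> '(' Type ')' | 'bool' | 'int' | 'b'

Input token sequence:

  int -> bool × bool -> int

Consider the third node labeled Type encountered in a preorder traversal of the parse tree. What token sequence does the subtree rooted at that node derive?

int

[Type [Prod [Atom int]] -> [Type [Prod [Prod [Atom bool]] × [Atom bool]] -> [Type [Prod [Atom int]]]]]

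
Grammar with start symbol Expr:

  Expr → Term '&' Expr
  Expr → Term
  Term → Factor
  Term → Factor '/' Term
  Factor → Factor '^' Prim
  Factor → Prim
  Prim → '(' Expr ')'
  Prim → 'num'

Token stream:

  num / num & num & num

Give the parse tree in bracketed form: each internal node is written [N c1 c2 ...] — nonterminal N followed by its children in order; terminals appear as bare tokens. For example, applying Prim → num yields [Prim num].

[Expr [Term [Factor [Prim num]] / [Term [Factor [Prim num]]]] & [Expr [Term [Factor [Prim num]]] & [Expr [Term [Factor [Prim num]]]]]]

Expr
Term & Expr
Factor / Term & Expr
Prim / Term & Expr
num / Term & Expr
num / Factor & Expr
num / Prim & Expr
num / num & Expr
num / num & Term & Expr
num / num & Factor & Expr
num / num & Prim & Expr
num / num & num & Expr
num / num & num & Term
num / num & num & Factor
num / num & num & Prim
num / num & num & num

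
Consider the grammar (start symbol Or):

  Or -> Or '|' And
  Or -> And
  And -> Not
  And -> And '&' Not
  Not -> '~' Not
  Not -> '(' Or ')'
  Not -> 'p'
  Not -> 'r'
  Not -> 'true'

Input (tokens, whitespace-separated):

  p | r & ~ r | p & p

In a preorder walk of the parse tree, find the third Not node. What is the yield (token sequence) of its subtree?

[Or [Or [Or [And [Not p]]] | [And [And [Not r]] & [Not ~ [Not r]]]] | [And [And [Not p]] & [Not p]]]

~ r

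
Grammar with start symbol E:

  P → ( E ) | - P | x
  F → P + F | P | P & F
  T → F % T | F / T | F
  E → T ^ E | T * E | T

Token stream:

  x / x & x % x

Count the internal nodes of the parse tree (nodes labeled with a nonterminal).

12

[E [T [F [P x]] / [T [F [P x] & [F [P x]]] % [T [F [P x]]]]]]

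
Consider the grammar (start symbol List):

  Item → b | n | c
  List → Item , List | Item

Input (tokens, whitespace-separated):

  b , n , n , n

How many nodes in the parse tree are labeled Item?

4

[List [Item b] , [List [Item n] , [List [Item n] , [List [Item n]]]]]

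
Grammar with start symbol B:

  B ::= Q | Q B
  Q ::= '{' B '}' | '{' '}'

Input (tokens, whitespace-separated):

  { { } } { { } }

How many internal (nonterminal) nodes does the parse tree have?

[B [Q { [B [Q { }]] }] [B [Q { [B [Q { }]] }]]]

8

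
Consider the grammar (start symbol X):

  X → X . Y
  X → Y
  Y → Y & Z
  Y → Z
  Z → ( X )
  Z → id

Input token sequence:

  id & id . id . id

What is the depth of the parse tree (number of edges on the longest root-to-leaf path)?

6

[X [X [X [Y [Y [Z id]] & [Z id]]] . [Y [Z id]]] . [Y [Z id]]]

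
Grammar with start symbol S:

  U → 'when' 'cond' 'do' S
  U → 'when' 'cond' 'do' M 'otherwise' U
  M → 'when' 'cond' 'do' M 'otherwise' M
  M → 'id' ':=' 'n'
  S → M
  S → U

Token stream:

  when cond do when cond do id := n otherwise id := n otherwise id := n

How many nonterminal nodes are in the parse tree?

[S [M when cond do [M when cond do [M id := n] otherwise [M id := n]] otherwise [M id := n]]]

6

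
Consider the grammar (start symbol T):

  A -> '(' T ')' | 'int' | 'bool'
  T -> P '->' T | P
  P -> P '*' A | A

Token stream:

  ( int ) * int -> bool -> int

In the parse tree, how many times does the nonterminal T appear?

[T [P [P [A ( [T [P [A int]]] )]] * [A int]] -> [T [P [A bool]] -> [T [P [A int]]]]]

4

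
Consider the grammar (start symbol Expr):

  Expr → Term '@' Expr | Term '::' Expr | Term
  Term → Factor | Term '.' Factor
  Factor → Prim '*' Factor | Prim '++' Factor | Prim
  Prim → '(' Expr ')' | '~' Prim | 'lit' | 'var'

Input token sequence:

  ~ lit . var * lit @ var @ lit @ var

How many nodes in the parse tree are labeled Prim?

[Expr [Term [Term [Factor [Prim ~ [Prim lit]]]] . [Factor [Prim var] * [Factor [Prim lit]]]] @ [Expr [Term [Factor [Prim var]]] @ [Expr [Term [Factor [Prim lit]]] @ [Expr [Term [Factor [Prim var]]]]]]]

7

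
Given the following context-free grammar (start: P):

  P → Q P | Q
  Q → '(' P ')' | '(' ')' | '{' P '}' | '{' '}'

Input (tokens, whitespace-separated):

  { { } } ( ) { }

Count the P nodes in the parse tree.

[P [Q { [P [Q { }]] }] [P [Q ( )] [P [Q { }]]]]

4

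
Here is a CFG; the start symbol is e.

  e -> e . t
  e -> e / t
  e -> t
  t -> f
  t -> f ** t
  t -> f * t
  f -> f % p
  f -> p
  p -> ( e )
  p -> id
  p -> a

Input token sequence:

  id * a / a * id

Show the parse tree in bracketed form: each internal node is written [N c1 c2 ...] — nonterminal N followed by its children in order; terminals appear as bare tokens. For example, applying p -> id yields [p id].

e
e / t
t / t
f * t / t
p * t / t
id * t / t
id * f / t
id * p / t
id * a / t
id * a / f * t
id * a / p * t
id * a / a * t
id * a / a * f
id * a / a * p
id * a / a * id

[e [e [t [f [p id]] * [t [f [p a]]]]] / [t [f [p a]] * [t [f [p id]]]]]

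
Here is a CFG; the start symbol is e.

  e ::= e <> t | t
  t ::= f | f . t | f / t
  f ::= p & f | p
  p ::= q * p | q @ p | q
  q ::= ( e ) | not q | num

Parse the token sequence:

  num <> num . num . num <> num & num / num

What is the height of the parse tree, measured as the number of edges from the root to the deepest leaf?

[e [e [e [t [f [p [q num]]]]] <> [t [f [p [q num]]] . [t [f [p [q num]]] . [t [f [p [q num]]]]]]] <> [t [f [p [q num]] & [f [p [q num]]]] / [t [f [p [q num]]]]]]

8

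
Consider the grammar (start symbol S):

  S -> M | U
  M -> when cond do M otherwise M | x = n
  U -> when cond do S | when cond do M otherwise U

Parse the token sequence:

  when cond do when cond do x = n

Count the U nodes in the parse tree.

[S [U when cond do [S [U when cond do [S [M x = n]]]]]]

2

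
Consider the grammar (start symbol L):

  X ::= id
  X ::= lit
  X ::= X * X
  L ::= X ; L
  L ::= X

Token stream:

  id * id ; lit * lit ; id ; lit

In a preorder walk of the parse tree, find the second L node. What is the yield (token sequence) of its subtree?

lit * lit ; id ; lit

[L [X [X id] * [X id]] ; [L [X [X lit] * [X lit]] ; [L [X id] ; [L [X lit]]]]]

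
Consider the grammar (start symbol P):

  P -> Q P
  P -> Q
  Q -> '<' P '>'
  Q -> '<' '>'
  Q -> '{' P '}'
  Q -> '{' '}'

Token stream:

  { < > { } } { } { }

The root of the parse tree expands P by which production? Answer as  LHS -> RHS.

[P [Q { [P [Q < >] [P [Q { }]]] }] [P [Q { }] [P [Q { }]]]]

P -> Q P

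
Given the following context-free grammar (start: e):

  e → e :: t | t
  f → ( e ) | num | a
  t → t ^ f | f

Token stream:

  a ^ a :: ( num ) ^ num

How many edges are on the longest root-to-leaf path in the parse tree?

[e [e [t [t [f a]] ^ [f a]]] :: [t [t [f ( [e [t [f num]]] )]] ^ [f num]]]

7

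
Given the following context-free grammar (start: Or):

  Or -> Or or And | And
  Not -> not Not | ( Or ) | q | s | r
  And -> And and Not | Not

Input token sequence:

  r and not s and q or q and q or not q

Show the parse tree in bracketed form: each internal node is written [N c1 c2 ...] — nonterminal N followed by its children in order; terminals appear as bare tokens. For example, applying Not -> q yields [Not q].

Or
Or or And
Or or And or And
And or And or And
And and Not or And or And
And and Not and Not or And or And
Not and Not and Not or And or And
r and Not and Not or And or And
r and not Not and Not or And or And
r and not s and Not or And or And
r and not s and q or And or And
r and not s and q or And and Not or And
r and not s and q or Not and Not or And
r and not s and q or q and Not or And
r and not s and q or q and q or And
r and not s and q or q and q or Not
r and not s and q or q and q or not Not
r and not s and q or q and q or not q

[Or [Or [Or [And [And [And [Not r]] and [Not not [Not s]]] and [Not q]]] or [And [And [Not q]] and [Not q]]] or [And [Not not [Not q]]]]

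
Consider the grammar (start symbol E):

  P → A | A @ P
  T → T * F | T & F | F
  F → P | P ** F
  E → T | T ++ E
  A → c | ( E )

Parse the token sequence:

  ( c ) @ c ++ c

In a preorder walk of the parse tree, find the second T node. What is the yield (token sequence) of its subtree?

c

[E [T [F [P [A ( [E [T [F [P [A c]]]]] )] @ [P [A c]]]]] ++ [E [T [F [P [A c]]]]]]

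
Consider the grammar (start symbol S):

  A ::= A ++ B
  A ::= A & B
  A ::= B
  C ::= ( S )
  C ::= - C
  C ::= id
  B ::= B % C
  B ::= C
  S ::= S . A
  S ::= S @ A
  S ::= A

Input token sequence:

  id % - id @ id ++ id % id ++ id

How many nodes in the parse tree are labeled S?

2

[S [S [A [B [B [C id]] % [C - [C id]]]]] @ [A [A [A [B [C id]]] ++ [B [B [C id]] % [C id]]] ++ [B [C id]]]]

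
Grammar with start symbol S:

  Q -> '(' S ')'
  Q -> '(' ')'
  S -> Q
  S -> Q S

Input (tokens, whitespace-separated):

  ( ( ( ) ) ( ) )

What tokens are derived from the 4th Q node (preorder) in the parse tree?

( )

[S [Q ( [S [Q ( [S [Q ( )]] )] [S [Q ( )]]] )]]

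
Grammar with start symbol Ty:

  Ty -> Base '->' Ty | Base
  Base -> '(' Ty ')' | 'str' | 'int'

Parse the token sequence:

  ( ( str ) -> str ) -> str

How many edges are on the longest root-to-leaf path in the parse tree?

6

[Ty [Base ( [Ty [Base ( [Ty [Base str]] )] -> [Ty [Base str]]] )] -> [Ty [Base str]]]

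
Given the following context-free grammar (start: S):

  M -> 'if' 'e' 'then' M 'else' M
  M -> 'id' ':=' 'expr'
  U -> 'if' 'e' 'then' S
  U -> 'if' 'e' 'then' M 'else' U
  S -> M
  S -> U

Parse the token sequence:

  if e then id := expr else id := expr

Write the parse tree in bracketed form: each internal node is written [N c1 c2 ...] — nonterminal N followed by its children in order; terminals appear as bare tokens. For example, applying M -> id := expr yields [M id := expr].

S
M
if e then M else M
if e then id := expr else M
if e then id := expr else id := expr

[S [M if e then [M id := expr] else [M id := expr]]]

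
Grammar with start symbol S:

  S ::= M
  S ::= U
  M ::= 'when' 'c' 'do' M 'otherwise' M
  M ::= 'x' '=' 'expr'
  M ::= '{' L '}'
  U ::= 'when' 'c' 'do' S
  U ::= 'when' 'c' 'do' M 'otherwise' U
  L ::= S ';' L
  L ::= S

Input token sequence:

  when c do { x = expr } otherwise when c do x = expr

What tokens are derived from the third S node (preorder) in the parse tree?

x = expr

[S [U when c do [M { [L [S [M x = expr]]] }] otherwise [U when c do [S [M x = expr]]]]]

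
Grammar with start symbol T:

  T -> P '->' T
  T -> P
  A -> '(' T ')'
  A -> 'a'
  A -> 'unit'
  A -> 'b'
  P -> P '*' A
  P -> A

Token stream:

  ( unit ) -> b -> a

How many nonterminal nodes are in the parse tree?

12

[T [P [A ( [T [P [A unit]]] )]] -> [T [P [A b]] -> [T [P [A a]]]]]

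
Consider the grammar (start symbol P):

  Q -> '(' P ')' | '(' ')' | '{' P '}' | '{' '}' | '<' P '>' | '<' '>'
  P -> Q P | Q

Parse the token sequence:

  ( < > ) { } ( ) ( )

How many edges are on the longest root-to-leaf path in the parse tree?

5

[P [Q ( [P [Q < >]] )] [P [Q { }] [P [Q ( )] [P [Q ( )]]]]]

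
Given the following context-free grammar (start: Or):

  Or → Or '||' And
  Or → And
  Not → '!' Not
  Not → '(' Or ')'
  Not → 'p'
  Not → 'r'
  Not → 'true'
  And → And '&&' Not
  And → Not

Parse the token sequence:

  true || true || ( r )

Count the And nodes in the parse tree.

4

[Or [Or [Or [And [Not true]]] || [And [Not true]]] || [And [Not ( [Or [And [Not r]]] )]]]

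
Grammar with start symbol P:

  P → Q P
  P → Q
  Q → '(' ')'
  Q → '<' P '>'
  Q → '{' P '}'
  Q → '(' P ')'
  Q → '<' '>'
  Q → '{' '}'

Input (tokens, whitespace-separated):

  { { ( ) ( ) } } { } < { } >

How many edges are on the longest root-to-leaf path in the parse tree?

[P [Q { [P [Q { [P [Q ( )] [P [Q ( )]]] }]] }] [P [Q { }] [P [Q < [P [Q { }]] >]]]]

7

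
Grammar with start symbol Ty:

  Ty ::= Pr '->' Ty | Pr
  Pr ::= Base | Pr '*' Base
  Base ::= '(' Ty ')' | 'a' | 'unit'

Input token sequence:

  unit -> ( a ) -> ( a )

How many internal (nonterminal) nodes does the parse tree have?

[Ty [Pr [Base unit]] -> [Ty [Pr [Base ( [Ty [Pr [Base a]]] )]] -> [Ty [Pr [Base ( [Ty [Pr [Base a]]] )]]]]]

15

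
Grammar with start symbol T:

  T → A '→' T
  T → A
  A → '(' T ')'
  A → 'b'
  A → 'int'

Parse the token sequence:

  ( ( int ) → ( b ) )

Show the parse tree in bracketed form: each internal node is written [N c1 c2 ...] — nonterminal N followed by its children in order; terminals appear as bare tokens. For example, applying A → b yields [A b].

T
A
( T )
( A → T )
( ( T ) → T )
( ( A ) → T )
( ( int ) → T )
( ( int ) → A )
( ( int ) → ( T ) )
( ( int ) → ( A ) )
( ( int ) → ( b ) )

[T [A ( [T [A ( [T [A int]] )] → [T [A ( [T [A b]] )]]] )]]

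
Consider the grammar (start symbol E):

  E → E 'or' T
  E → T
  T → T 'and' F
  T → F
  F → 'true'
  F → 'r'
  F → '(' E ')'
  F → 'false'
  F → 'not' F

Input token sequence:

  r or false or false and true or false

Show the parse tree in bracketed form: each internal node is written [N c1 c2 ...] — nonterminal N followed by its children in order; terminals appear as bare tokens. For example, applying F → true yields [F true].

E
E or T
E or T or T
E or T or T or T
T or T or T or T
F or T or T or T
r or T or T or T
r or F or T or T
r or false or T or T
r or false or T and F or T
r or false or F and F or T
r or false or false and F or T
r or false or false and true or T
r or false or false and true or F
r or false or false and true or false

[E [E [E [E [T [F r]]] or [T [F false]]] or [T [T [F false]] and [F true]]] or [T [F false]]]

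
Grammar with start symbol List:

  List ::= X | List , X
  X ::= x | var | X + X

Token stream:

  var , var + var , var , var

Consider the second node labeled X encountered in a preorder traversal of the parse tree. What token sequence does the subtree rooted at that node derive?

[List [List [List [List [X var]] , [X [X var] + [X var]]] , [X var]] , [X var]]

var + var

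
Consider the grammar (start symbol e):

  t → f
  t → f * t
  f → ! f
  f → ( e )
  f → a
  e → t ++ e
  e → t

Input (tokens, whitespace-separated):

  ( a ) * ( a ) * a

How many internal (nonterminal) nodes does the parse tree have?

13

[e [t [f ( [e [t [f a]]] )] * [t [f ( [e [t [f a]]] )] * [t [f a]]]]]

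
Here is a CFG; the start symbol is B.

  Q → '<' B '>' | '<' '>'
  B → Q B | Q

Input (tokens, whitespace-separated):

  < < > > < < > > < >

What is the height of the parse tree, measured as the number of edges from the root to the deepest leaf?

[B [Q < [B [Q < >]] >] [B [Q < [B [Q < >]] >] [B [Q < >]]]]

5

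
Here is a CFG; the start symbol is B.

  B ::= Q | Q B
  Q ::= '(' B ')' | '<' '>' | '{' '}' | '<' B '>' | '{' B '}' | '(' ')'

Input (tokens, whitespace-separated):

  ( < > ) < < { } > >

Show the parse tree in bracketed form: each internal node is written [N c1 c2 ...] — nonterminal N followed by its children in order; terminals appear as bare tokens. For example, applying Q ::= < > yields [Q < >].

B
Q B
( B ) B
( Q ) B
( < > ) B
( < > ) Q
( < > ) < B >
( < > ) < Q >
( < > ) < < B > >
( < > ) < < Q > >
( < > ) < < { } > >

[B [Q ( [B [Q < >]] )] [B [Q < [B [Q < [B [Q { }]] >]] >]]]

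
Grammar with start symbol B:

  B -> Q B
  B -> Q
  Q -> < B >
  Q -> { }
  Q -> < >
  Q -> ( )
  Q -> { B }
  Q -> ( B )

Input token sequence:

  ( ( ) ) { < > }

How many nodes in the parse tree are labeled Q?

[B [Q ( [B [Q ( )]] )] [B [Q { [B [Q < >]] }]]]

4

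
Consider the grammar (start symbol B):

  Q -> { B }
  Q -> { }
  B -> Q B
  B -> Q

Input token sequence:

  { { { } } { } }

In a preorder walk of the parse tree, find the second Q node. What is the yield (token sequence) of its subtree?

{ { } }

[B [Q { [B [Q { [B [Q { }]] }] [B [Q { }]]] }]]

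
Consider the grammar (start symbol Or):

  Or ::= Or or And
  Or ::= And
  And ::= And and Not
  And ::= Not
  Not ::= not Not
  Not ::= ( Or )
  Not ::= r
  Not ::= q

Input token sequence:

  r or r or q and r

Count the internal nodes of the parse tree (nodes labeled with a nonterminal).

[Or [Or [Or [And [Not r]]] or [And [Not r]]] or [And [And [Not q]] and [Not r]]]

11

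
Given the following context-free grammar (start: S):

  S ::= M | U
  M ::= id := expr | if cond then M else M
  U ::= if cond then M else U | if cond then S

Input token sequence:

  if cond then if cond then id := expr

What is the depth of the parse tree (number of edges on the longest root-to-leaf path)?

6

[S [U if cond then [S [U if cond then [S [M id := expr]]]]]]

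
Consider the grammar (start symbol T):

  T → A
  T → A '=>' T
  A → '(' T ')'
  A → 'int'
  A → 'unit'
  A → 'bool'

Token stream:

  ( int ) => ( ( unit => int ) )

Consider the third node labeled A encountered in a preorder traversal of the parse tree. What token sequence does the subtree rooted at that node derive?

[T [A ( [T [A int]] )] => [T [A ( [T [A ( [T [A unit] => [T [A int]]] )]] )]]]

( ( unit => int ) )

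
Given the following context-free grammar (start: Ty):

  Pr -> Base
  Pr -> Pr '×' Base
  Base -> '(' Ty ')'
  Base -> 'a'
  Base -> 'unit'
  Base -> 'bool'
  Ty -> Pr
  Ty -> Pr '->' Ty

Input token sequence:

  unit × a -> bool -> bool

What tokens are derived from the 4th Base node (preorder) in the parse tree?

[Ty [Pr [Pr [Base unit]] × [Base a]] -> [Ty [Pr [Base bool]] -> [Ty [Pr [Base bool]]]]]

bool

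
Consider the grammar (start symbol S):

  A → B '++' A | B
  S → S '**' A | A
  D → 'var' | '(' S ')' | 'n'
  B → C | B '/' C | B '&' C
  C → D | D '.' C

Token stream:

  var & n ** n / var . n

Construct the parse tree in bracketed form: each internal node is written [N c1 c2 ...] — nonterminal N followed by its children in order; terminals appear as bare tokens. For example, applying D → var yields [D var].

[S [S [A [B [B [C [D var]]] & [C [D n]]]]] ** [A [B [B [C [D n]]] / [C [D var] . [C [D n]]]]]]

S
S ** A
A ** A
B ** A
B & C ** A
C & C ** A
D & C ** A
var & C ** A
var & D ** A
var & n ** A
var & n ** B
var & n ** B / C
var & n ** C / C
var & n ** D / C
var & n ** n / C
var & n ** n / D . C
var & n ** n / var . C
var & n ** n / var . D
var & n ** n / var . n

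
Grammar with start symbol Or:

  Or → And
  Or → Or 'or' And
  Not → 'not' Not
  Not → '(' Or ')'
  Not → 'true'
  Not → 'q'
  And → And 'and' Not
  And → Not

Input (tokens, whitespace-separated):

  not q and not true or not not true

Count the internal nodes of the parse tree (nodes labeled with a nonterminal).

12

[Or [Or [And [And [Not not [Not q]]] and [Not not [Not true]]]] or [And [Not not [Not not [Not true]]]]]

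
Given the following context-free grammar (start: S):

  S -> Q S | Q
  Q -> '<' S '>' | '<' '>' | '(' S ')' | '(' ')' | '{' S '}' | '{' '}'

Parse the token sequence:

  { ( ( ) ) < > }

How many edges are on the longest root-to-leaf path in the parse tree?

[S [Q { [S [Q ( [S [Q ( )]] )] [S [Q < >]]] }]]

6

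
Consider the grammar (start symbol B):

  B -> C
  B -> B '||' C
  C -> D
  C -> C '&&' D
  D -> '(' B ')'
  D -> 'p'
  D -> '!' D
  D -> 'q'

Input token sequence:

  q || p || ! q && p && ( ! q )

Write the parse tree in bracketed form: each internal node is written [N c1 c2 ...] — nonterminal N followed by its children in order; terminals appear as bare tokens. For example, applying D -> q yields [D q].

[B [B [B [C [D q]]] || [C [D p]]] || [C [C [C [D ! [D q]]] && [D p]] && [D ( [B [C [D ! [D q]]]] )]]]

B
B || C
B || C || C
C || C || C
D || C || C
q || C || C
q || D || C
q || p || C
q || p || C && D
q || p || C && D && D
q || p || D && D && D
q || p || ! D && D && D
q || p || ! q && D && D
q || p || ! q && p && D
q || p || ! q && p && ( B )
q || p || ! q && p && ( C )
q || p || ! q && p && ( D )
q || p || ! q && p && ( ! D )
q || p || ! q && p && ( ! q )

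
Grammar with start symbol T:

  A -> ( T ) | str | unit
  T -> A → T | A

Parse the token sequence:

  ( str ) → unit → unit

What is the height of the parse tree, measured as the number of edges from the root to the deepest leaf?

[T [A ( [T [A str]] )] → [T [A unit] → [T [A unit]]]]

4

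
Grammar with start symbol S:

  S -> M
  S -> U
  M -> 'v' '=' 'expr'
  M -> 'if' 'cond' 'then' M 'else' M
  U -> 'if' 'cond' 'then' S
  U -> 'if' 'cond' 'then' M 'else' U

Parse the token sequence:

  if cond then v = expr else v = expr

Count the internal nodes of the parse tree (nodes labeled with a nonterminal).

4

[S [M if cond then [M v = expr] else [M v = expr]]]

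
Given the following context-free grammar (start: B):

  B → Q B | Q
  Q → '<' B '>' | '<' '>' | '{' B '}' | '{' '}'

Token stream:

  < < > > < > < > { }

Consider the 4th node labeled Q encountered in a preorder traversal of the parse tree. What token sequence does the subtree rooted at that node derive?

< >

[B [Q < [B [Q < >]] >] [B [Q < >] [B [Q < >] [B [Q { }]]]]]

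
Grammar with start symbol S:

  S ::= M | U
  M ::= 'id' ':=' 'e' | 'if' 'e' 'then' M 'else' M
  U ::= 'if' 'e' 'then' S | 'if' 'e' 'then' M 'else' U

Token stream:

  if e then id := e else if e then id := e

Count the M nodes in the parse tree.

2

[S [U if e then [M id := e] else [U if e then [S [M id := e]]]]]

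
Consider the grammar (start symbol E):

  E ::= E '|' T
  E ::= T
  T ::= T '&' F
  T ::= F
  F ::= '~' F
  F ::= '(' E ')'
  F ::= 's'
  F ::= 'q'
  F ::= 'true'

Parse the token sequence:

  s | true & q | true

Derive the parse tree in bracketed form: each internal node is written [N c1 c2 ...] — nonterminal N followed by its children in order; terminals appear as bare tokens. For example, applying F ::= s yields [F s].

[E [E [E [T [F s]]] | [T [T [F true]] & [F q]]] | [T [F true]]]

E
E | T
E | T | T
T | T | T
F | T | T
s | T | T
s | T & F | T
s | F & F | T
s | true & F | T
s | true & q | T
s | true & q | F
s | true & q | true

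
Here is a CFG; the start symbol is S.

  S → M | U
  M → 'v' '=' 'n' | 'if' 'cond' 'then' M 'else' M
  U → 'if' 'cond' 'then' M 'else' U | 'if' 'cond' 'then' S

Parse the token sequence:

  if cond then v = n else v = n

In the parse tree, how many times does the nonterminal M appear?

3

[S [M if cond then [M v = n] else [M v = n]]]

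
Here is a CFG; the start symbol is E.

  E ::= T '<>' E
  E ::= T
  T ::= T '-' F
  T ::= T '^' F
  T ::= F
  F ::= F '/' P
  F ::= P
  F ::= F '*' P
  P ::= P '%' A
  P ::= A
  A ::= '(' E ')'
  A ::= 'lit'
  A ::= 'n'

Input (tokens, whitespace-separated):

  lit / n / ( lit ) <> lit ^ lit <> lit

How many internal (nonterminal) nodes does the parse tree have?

[E [T [F [F [F [P [A lit]]] / [P [A n]]] / [P [A ( [E [T [F [P [A lit]]]]] )]]]] <> [E [T [T [F [P [A lit]]]] ^ [F [P [A lit]]]] <> [E [T [F [P [A lit]]]]]]]

30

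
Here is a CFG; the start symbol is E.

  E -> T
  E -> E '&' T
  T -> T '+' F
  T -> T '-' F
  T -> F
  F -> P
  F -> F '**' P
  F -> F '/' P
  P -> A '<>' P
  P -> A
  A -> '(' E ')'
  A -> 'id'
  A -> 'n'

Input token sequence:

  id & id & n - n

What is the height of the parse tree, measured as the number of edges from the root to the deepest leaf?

[E [E [E [T [F [P [A id]]]]] & [T [F [P [A id]]]]] & [T [T [F [P [A n]]]] - [F [P [A n]]]]]

7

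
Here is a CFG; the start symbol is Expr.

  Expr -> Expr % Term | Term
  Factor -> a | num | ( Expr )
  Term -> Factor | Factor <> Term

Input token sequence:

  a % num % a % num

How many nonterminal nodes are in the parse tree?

12

[Expr [Expr [Expr [Expr [Term [Factor a]]] % [Term [Factor num]]] % [Term [Factor a]]] % [Term [Factor num]]]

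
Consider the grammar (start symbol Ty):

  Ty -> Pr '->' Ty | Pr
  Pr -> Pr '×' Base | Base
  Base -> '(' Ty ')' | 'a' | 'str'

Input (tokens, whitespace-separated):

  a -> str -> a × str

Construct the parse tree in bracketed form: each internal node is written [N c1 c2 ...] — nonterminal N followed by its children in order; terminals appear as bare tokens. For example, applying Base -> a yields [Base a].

Ty
Pr -> Ty
Base -> Ty
a -> Ty
a -> Pr -> Ty
a -> Base -> Ty
a -> str -> Ty
a -> str -> Pr
a -> str -> Pr × Base
a -> str -> Base × Base
a -> str -> a × Base
a -> str -> a × str

[Ty [Pr [Base a]] -> [Ty [Pr [Base str]] -> [Ty [Pr [Pr [Base a]] × [Base str]]]]]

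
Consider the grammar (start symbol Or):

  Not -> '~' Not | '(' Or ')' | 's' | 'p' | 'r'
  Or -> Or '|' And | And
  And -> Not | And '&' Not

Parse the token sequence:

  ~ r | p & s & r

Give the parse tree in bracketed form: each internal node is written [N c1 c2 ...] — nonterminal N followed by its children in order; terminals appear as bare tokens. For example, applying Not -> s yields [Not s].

Or
Or | And
And | And
Not | And
~ Not | And
~ r | And
~ r | And & Not
~ r | And & Not & Not
~ r | Not & Not & Not
~ r | p & Not & Not
~ r | p & s & Not
~ r | p & s & r

[Or [Or [And [Not ~ [Not r]]]] | [And [And [And [Not p]] & [Not s]] & [Not r]]]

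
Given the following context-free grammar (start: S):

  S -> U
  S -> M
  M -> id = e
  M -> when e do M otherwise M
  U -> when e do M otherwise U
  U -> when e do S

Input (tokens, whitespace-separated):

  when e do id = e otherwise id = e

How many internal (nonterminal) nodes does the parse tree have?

[S [M when e do [M id = e] otherwise [M id = e]]]

4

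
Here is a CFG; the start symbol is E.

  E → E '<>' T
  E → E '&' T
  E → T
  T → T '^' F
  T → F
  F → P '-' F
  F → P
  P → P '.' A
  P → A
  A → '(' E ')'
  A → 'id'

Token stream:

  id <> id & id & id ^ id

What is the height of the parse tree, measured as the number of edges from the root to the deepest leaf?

[E [E [E [E [T [F [P [A id]]]]] <> [T [F [P [A id]]]]] & [T [F [P [A id]]]]] & [T [T [F [P [A id]]]] ^ [F [P [A id]]]]]

8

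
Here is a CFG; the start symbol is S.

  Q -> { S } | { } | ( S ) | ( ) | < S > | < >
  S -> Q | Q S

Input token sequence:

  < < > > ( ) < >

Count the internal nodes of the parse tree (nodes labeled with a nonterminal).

8

[S [Q < [S [Q < >]] >] [S [Q ( )] [S [Q < >]]]]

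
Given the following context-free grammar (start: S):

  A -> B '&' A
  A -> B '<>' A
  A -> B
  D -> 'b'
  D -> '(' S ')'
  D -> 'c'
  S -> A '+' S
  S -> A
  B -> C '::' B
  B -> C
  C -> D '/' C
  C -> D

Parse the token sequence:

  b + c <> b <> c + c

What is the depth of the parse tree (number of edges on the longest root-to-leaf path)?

8

[S [A [B [C [D b]]]] + [S [A [B [C [D c]]] <> [A [B [C [D b]]] <> [A [B [C [D c]]]]]] + [S [A [B [C [D c]]]]]]]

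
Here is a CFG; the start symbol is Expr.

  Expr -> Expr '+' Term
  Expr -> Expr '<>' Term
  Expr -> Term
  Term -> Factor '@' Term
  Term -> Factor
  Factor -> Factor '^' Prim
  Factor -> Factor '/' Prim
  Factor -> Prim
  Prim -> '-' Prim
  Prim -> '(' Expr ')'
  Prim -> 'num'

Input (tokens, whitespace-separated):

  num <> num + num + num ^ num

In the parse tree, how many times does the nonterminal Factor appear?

[Expr [Expr [Expr [Expr [Term [Factor [Prim num]]]] <> [Term [Factor [Prim num]]]] + [Term [Factor [Prim num]]]] + [Term [Factor [Factor [Prim num]] ^ [Prim num]]]]

5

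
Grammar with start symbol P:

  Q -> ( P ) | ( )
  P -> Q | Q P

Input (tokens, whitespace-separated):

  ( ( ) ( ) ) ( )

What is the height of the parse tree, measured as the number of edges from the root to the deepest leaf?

[P [Q ( [P [Q ( )] [P [Q ( )]]] )] [P [Q ( )]]]

5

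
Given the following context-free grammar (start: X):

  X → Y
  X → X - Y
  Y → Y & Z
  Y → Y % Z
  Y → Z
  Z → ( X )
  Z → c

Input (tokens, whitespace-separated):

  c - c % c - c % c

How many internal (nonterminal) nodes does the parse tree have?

[X [X [X [Y [Z c]]] - [Y [Y [Z c]] % [Z c]]] - [Y [Y [Z c]] % [Z c]]]

13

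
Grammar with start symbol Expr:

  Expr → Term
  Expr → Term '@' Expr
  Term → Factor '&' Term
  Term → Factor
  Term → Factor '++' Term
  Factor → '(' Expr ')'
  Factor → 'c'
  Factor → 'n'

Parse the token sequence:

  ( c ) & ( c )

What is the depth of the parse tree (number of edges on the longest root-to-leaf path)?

[Expr [Term [Factor ( [Expr [Term [Factor c]]] )] & [Term [Factor ( [Expr [Term [Factor c]]] )]]]]

7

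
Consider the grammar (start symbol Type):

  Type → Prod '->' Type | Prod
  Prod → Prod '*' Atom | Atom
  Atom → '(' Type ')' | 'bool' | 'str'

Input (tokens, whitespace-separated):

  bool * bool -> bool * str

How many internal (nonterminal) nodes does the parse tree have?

10

[Type [Prod [Prod [Atom bool]] * [Atom bool]] -> [Type [Prod [Prod [Atom bool]] * [Atom str]]]]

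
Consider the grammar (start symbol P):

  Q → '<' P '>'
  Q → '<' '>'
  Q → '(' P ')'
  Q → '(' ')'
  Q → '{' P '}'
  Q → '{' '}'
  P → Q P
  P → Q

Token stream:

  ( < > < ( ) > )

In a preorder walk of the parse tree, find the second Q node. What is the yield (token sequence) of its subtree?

< >

[P [Q ( [P [Q < >] [P [Q < [P [Q ( )]] >]]] )]]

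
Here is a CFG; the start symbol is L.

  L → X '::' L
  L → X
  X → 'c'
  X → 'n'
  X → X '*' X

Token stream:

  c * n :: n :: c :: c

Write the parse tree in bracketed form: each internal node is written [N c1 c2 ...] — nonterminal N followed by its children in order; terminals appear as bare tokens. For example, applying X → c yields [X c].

L
X :: L
X * X :: L
c * X :: L
c * n :: L
c * n :: X :: L
c * n :: n :: L
c * n :: n :: X :: L
c * n :: n :: c :: L
c * n :: n :: c :: X
c * n :: n :: c :: c

[L [X [X c] * [X n]] :: [L [X n] :: [L [X c] :: [L [X c]]]]]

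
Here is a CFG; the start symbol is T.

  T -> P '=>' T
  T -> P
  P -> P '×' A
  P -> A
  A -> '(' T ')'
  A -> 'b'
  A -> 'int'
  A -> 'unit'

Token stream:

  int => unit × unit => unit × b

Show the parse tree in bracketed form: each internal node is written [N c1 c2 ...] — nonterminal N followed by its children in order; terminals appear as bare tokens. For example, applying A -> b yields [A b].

T
P => T
A => T
int => T
int => P => T
int => P × A => T
int => A × A => T
int => unit × A => T
int => unit × unit => T
int => unit × unit => P
int => unit × unit => P × A
int => unit × unit => A × A
int => unit × unit => unit × A
int => unit × unit => unit × b

[T [P [A int]] => [T [P [P [A unit]] × [A unit]] => [T [P [P [A unit]] × [A b]]]]]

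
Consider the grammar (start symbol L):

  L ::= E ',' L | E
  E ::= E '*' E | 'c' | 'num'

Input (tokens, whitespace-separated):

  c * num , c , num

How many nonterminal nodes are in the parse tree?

[L [E [E c] * [E num]] , [L [E c] , [L [E num]]]]

8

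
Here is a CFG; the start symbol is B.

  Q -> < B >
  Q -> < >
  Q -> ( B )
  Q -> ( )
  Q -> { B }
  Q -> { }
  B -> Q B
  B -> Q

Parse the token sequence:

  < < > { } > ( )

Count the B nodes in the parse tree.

[B [Q < [B [Q < >] [B [Q { }]]] >] [B [Q ( )]]]

4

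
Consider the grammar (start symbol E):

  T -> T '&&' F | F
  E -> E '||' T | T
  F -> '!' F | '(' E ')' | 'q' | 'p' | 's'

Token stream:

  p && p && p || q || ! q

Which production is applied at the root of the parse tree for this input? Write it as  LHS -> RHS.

[E [E [E [T [T [T [F p]] && [F p]] && [F p]]] || [T [F q]]] || [T [F ! [F q]]]]

E -> E '||' T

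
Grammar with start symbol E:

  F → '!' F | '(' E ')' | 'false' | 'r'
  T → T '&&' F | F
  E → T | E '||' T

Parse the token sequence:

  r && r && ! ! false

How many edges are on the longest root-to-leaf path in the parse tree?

5

[E [T [T [T [F r]] && [F r]] && [F ! [F ! [F false]]]]]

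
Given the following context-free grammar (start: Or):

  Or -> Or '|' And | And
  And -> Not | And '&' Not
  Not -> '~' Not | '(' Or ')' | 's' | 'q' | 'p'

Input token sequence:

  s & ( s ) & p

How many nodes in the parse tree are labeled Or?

2

[Or [And [And [And [Not s]] & [Not ( [Or [And [Not s]]] )]] & [Not p]]]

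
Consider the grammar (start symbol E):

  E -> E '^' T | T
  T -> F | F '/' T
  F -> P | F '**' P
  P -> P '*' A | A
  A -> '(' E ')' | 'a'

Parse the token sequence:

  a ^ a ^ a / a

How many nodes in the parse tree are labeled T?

[E [E [E [T [F [P [A a]]]]] ^ [T [F [P [A a]]]]] ^ [T [F [P [A a]]] / [T [F [P [A a]]]]]]

4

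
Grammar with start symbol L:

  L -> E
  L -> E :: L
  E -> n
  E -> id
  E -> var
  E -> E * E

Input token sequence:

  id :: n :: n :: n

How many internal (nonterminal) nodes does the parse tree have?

8

[L [E id] :: [L [E n] :: [L [E n] :: [L [E n]]]]]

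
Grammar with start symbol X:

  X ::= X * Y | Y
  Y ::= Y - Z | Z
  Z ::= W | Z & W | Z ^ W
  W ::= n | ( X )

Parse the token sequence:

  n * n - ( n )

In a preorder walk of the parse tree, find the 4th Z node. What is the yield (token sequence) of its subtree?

[X [X [Y [Z [W n]]]] * [Y [Y [Z [W n]]] - [Z [W ( [X [Y [Z [W n]]]] )]]]]

n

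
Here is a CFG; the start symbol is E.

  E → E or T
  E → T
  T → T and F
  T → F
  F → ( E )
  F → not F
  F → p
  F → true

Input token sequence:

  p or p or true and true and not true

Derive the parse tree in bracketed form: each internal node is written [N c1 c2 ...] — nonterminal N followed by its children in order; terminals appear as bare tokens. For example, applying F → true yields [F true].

E
E or T
E or T or T
T or T or T
F or T or T
p or T or T
p or F or T
p or p or T
p or p or T and F
p or p or T and F and F
p or p or F and F and F
p or p or true and F and F
p or p or true and true and F
p or p or true and true and not F
p or p or true and true and not true

[E [E [E [T [F p]]] or [T [F p]]] or [T [T [T [F true]] and [F true]] and [F not [F true]]]]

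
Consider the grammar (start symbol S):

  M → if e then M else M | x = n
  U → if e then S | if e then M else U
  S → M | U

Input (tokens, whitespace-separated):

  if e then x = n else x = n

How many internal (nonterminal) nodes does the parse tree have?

4

[S [M if e then [M x = n] else [M x = n]]]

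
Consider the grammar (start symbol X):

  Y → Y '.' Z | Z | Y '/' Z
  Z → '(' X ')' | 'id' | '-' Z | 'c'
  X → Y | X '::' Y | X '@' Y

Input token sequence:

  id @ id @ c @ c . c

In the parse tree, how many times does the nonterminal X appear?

[X [X [X [X [Y [Z id]]] @ [Y [Z id]]] @ [Y [Z c]]] @ [Y [Y [Z c]] . [Z c]]]

4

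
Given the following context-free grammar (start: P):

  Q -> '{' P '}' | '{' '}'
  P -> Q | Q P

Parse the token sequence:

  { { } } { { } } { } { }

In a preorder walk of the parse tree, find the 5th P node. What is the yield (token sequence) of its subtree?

[P [Q { [P [Q { }]] }] [P [Q { [P [Q { }]] }] [P [Q { }] [P [Q { }]]]]]

{ } { }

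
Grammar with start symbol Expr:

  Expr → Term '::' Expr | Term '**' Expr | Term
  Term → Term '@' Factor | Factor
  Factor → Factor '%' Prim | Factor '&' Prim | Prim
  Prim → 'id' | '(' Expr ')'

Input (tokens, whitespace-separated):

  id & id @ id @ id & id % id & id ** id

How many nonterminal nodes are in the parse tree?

[Expr [Term [Term [Term [Factor [Factor [Prim id]] & [Prim id]]] @ [Factor [Prim id]]] @ [Factor [Factor [Factor [Factor [Prim id]] & [Prim id]] % [Prim id]] & [Prim id]]] ** [Expr [Term [Factor [Prim id]]]]]

22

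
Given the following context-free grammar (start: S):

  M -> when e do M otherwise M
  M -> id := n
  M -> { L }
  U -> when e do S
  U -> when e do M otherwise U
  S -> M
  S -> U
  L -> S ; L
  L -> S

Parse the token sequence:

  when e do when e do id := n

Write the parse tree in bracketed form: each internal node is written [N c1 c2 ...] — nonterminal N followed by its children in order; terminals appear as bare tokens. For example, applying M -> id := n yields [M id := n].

S
U
when e do S
when e do U
when e do when e do S
when e do when e do M
when e do when e do id := n

[S [U when e do [S [U when e do [S [M id := n]]]]]]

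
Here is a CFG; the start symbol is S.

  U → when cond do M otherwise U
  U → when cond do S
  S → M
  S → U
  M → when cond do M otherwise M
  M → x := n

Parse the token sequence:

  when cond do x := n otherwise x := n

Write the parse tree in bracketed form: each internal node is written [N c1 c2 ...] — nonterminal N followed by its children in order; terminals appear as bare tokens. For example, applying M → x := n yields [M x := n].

S
M
when cond do M otherwise M
when cond do x := n otherwise M
when cond do x := n otherwise x := n

[S [M when cond do [M x := n] otherwise [M x := n]]]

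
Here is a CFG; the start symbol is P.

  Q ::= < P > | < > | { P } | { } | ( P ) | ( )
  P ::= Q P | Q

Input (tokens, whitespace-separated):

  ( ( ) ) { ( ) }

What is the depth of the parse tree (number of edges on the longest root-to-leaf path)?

5

[P [Q ( [P [Q ( )]] )] [P [Q { [P [Q ( )]] }]]]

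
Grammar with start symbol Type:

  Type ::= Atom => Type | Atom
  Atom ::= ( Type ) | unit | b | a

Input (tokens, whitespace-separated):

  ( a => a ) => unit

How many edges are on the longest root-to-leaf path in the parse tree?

[Type [Atom ( [Type [Atom a] => [Type [Atom a]]] )] => [Type [Atom unit]]]

5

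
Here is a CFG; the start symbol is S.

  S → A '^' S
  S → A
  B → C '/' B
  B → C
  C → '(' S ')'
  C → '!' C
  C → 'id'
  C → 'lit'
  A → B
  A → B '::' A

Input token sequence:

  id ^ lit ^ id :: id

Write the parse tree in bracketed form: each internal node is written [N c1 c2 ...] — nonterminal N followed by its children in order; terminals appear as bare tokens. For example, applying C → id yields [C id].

S
A ^ S
B ^ S
C ^ S
id ^ S
id ^ A ^ S
id ^ B ^ S
id ^ C ^ S
id ^ lit ^ S
id ^ lit ^ A
id ^ lit ^ B :: A
id ^ lit ^ C :: A
id ^ lit ^ id :: A
id ^ lit ^ id :: B
id ^ lit ^ id :: C
id ^ lit ^ id :: id

[S [A [B [C id]]] ^ [S [A [B [C lit]]] ^ [S [A [B [C id]] :: [A [B [C id]]]]]]]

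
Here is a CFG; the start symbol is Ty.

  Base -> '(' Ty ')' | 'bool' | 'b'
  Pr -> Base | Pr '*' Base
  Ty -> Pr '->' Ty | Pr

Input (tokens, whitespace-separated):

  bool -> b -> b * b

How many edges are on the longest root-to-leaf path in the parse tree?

[Ty [Pr [Base bool]] -> [Ty [Pr [Base b]] -> [Ty [Pr [Pr [Base b]] * [Base b]]]]]

6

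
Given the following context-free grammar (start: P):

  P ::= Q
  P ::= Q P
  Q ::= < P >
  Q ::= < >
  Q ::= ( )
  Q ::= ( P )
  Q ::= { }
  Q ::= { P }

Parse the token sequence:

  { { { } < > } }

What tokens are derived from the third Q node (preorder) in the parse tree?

{ }

[P [Q { [P [Q { [P [Q { }] [P [Q < >]]] }]] }]]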